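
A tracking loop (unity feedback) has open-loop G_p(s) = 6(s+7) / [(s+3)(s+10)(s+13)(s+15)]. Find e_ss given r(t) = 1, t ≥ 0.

The open loop has no poles at the origin → type 0 system.
K_p = lim_{s→0} G_p(s) = 6·7 / (3·10·13·15) = 7/975.
e_ss = 1/(1 + K_p) = 1/(982/975) = 975/982.

975/982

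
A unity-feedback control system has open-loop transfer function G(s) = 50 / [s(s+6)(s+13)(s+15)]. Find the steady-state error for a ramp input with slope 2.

46.8

One free integrator in G(s): this is a type 1 system.
K_v = lim_{s→0} s·G(s) = 50 / (6·13·15) = 5/117.
e_ss = 2/K_v = 2/(5/117) = 46.8.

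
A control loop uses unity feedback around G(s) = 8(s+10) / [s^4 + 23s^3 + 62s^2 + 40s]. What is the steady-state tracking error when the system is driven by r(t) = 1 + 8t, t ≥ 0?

The denominator has no term below 40s — 1 pole at s=0, type 1. Taking each input component in turn:
  • 1: tracked with zero error.
  • 8t: e_ss = 8/K_v with K_v=2 → 4.
Total e_ss = 4.

4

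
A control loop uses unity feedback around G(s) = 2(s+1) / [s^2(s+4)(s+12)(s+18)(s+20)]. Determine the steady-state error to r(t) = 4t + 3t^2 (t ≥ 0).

G(s) has two factors of s in the denominator, so the system is type 2. Treating each term separately:
  • 4t: tracked with zero error.
  • 3t^2: e_ss = 6/K_a with K_a=1/8640 → 51840.
Total e_ss = 51840.

51840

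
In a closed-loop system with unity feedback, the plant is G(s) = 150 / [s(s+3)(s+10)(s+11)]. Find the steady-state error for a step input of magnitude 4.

0

One free integrator in G(s): this is a type 1 system.
A type-1 system has K_p = ∞, so it tracks a step input with zero steady-state error.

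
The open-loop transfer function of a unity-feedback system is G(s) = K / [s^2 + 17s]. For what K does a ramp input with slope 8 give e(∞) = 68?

The denominator has no term below 17s — 1 pole at s=0, type 1.
K_v = lim_{s→0} s·G(s) = K / 17 = (1/17)·K.
e_ss = 8/K_v = 68 ⇒ K_v = 2/17 ⇒ K = (2/17)/(1/17) = 2.

2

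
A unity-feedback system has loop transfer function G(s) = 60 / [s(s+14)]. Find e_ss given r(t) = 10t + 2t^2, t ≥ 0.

infinity

The open loop has one pole at the origin → type 1 system. Treating each term separately:
  • 10t: e_ss = 10/K_v with K_v=30/7 → 7/3.
  • 2t^2: a type-1 system cannot track it, e_ss → ∞.
The unbounded component dominates.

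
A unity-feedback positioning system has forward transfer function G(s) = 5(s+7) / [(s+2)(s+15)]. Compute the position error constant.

7/6

G(s) has no factors of s in the denominator, so the system is type 0.
K_p = lim_{s→0} G(s) = 5·7 / (2·15) = 7/6.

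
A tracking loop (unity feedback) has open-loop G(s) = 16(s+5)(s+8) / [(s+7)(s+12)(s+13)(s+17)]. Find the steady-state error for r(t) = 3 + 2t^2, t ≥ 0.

The open loop has no poles at the origin → type 0 system. By superposition:
  • 3: e_ss = 3/(1+K_p) with K_p=160/4641 → 13923/4801.
  • 2t^2: a type-0 system cannot track it, e_ss → ∞.
The unbounded component dominates.

infinity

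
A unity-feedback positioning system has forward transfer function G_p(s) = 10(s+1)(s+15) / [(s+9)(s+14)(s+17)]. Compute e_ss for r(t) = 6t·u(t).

No free integrators in G_p(s): this is a type 0 system.
K_v = lim_{s→0} s·G_p(s) = 0; the steady-state error to this ramp input grows without bound.

infinity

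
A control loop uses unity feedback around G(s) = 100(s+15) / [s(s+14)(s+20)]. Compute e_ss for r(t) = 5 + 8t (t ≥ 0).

System type = 1 (one pole at s=0). By superposition:
  • 5: tracked with zero error.
  • 8t: e_ss = 8/K_v with K_v=75/14 → 112/75.
Total e_ss = 112/75.

112/75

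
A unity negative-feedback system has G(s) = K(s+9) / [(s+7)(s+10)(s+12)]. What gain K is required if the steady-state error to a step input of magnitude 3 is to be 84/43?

50

System type = 0 (no poles at s=0).
K_p = lim_{s→0} G(s) = K·9 / (7·10·12) = (3/280)·K.
e_ss = 3/(1 + K_p) = 84/43 ⇒ 1 + (3/280)·K = 43/28 ⇒ K = 50.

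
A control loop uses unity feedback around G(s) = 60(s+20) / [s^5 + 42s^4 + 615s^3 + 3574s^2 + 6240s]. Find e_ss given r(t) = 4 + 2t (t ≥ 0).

Lowest-order denominator term is 6240s, so the open loop has 1 pole at the origin → type 1 system. By superposition:
  • 4: tracked with zero error.
  • 2t: e_ss = 2/K_v with K_v=5/26 → 10.4.
Total e_ss = 10.4.

10.4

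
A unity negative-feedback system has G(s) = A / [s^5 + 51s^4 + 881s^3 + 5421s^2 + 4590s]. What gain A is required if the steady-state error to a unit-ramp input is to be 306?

Factoring s from the denominator leaves a polynomial with constant term 4590, so the system is type 1.
K_v = lim_{s→0} s·G(s) = A / 4590 = (1/4590)·A.
e_ss = 1/K_v = 306 ⇒ K_v = 1/306 ⇒ A = (1/306)/(1/4590) = 15.

15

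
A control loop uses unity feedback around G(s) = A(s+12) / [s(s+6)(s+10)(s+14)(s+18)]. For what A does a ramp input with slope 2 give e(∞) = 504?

5

System type = 1 (one pole at s=0).
K_v = lim_{s→0} s·G(s) = A·12 / (6·10·14·18) = (1/1260)·A.
e_ss = 2/K_v = 504 ⇒ K_v = 1/252 ⇒ A = (1/252)/(1/1260) = 5.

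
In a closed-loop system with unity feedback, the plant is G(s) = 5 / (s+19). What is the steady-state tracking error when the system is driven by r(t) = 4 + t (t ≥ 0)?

infinity

G(s) has no factors of s in the denominator, so the system is type 0. By superposition:
  • 4: e_ss = 4/(1+K_p) with K_p=5/19 → 19/6.
  • t: a type-0 system cannot track it, e_ss → ∞.
The unbounded component dominates.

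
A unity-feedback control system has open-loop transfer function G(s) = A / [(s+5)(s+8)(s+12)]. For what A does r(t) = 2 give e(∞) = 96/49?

No free integrators in G(s): this is a type 0 system.
K_p = lim_{s→0} G(s) = A / (5·8·12) = (1/480)·A.
e_ss = 2/(1 + K_p) = 96/49 ⇒ 1 + (1/480)·A = 49/48 ⇒ A = 10.

10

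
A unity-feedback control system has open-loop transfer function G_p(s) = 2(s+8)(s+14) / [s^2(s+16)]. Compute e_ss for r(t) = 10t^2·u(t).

G_p(s) has two factors of s in the denominator, so the system is type 2.
K_a = lim_{s→0} s^2·G_p(s) = 2·8·14 / (16) = 14.
r(t) = 10t^2 gives R(s) = 20/s^3.
e_ss = 20/K_a = 20/14 = 10/7.

10/7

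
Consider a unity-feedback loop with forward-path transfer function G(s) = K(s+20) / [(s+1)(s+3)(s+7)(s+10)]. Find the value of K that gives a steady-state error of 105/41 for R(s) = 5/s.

No free integrators in G(s): this is a type 0 system.
K_p = lim_{s→0} G(s) = K·20 / (1·3·7·10) = (2/21)·K.
e_ss = 5/(1 + K_p) = 105/41 ⇒ 1 + (2/21)·K = 41/21 ⇒ K = 10.

10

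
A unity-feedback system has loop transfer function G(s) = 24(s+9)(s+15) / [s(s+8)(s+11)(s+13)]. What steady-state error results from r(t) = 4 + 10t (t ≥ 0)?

286/81

The open loop has one pole at the origin → type 1 system. By superposition:
  • 4: tracked with zero error.
  • 10t: e_ss = 10/K_v with K_v=405/143 → 286/81.
Total e_ss = 286/81.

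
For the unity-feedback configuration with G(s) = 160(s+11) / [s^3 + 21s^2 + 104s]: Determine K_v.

The denominator has no term below 104s — 1 pole at s=0, type 1.
K_v = lim_{s→0} s·G(s) = 160·11 / 104 = 220/13.

220/13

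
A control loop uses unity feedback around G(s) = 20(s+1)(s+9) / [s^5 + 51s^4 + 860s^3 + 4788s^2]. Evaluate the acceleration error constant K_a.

5/133

Lowest-order denominator term is 4788s^2, so the open loop has 2 poles at the origin → type 2 system.
K_a = lim_{s→0} s^2·G(s) = 20·1·9 / 4788 = 5/133.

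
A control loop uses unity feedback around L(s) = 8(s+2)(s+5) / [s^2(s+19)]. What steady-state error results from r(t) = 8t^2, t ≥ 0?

L(s) has two factors of s in the denominator, so the system is type 2.
K_a = lim_{s→0} s^2·L(s) = 8·2·5 / (19) = 80/19.
r(t) = 8t^2 gives R(s) = 16/s^3.
e_ss = 16/K_a = 16/(80/19) = 3.8.

3.8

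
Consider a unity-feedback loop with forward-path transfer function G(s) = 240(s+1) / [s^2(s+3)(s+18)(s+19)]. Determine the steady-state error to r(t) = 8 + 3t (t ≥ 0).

0

The open loop has two poles at the origin → type 2 system. Taking each input component in turn:
  • 8: tracked with zero error.
  • 3t: tracked with zero error.
Total e_ss = 0.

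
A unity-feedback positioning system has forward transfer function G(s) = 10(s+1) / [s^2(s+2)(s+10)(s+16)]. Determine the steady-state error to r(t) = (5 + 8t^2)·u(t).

512

The open loop has two poles at the origin → type 2 system. By superposition:
  • 5: tracked with zero error.
  • 8t^2: e_ss = 16/K_a with K_a=1/32 → 512.
Total e_ss = 512.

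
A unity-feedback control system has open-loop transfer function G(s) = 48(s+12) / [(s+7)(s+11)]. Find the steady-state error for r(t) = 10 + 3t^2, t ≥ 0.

No free integrators in G(s): this is a type 0 system. Treating each term separately:
  • 10: e_ss = 10/(1+K_p) with K_p=576/77 → 770/653.
  • 3t^2: a type-0 system cannot track it, e_ss → ∞.
The unbounded component dominates.

infinity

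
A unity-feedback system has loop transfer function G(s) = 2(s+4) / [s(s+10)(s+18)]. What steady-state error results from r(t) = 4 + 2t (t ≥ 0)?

The open loop has one pole at the origin → type 1 system. Treating each term separately:
  • 4: tracked with zero error.
  • 2t: e_ss = 2/K_v with K_v=2/45 → 45.
Total e_ss = 45.

45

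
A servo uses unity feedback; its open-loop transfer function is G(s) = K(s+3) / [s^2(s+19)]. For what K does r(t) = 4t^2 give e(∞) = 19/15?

40

The open loop has two poles at the origin → type 2 system.
K_a = lim_{s→0} s^2·G(s) = K·3 / (19) = (3/19)·K.
e_ss = 8/K_a = 19/15 ⇒ K_a = 120/19 ⇒ K = (120/19)/(3/19) = 40.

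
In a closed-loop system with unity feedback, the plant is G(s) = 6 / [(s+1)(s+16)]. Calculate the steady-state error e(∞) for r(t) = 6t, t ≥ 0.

G(s) has no factors of s in the denominator, so the system is type 0.
For a type-0 system K_v = 0, so e_ss to a ramp input is unbounded.

infinity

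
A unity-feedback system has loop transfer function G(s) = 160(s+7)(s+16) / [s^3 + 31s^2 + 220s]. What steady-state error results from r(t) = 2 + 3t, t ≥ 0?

Lowest-order denominator term is 220s, so the open loop has 1 pole at the origin → type 1 system. Taking each input component in turn:
  • 2: tracked with zero error.
  • 3t: e_ss = 3/K_v with K_v=896/11 → 33/896.
Total e_ss = 33/896.

33/896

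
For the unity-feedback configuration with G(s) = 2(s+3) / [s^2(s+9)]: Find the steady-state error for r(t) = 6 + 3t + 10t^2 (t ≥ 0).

30

Two free integrators in G(s): this is a type 2 system. By superposition:
  • 6: tracked with zero error.
  • 3t: tracked with zero error.
  • 10t^2: e_ss = 20/K_a with K_a=2/3 → 30.
Total e_ss = 30.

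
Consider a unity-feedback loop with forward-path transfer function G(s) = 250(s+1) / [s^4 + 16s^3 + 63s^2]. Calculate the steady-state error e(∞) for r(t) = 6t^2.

Lowest-order denominator term is 63s^2, so the open loop has 2 poles at the origin → type 2 system.
K_a = lim_{s→0} s^2·G(s) = 250·1 / 63 = 250/63.
r(t) = 6t^2 gives R(s) = 12/s^3.
e_ss = 12/K_a = 12/(250/63) = 3.024.

3.024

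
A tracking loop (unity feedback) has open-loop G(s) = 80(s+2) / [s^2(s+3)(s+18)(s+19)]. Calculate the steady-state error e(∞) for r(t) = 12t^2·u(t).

153.9

G(s) has two factors of s in the denominator, so the system is type 2.
K_a = lim_{s→0} s^2·G(s) = 80·2 / (3·18·19) = 80/513.
r(t) = 12t^2 gives R(s) = 24/s^3.
e_ss = 24/K_a = 24/(80/513) = 153.9.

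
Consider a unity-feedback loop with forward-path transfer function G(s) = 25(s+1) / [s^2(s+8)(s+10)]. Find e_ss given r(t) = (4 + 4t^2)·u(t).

25.6

The open loop has two poles at the origin → type 2 system. Treating each term separately:
  • 4: tracked with zero error.
  • 4t^2: e_ss = 8/K_a with K_a=0.3125 → 25.6.
Total e_ss = 25.6.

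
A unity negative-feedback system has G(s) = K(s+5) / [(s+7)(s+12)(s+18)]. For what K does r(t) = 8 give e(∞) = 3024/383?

G(s) has no factors of s in the denominator, so the system is type 0.
K_p = lim_{s→0} G(s) = K·5 / (7·12·18) = (5/1512)·K.
e_ss = 8/(1 + K_p) = 3024/383 ⇒ 1 + (5/1512)·K = 383/378 ⇒ K = 4.

4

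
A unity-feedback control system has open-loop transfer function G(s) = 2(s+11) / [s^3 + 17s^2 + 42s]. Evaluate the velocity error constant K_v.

11/21

Factoring s from the denominator leaves a polynomial with constant term 42, so the system is type 1.
K_v = lim_{s→0} s·G(s) = 2·11 / 42 = 11/21.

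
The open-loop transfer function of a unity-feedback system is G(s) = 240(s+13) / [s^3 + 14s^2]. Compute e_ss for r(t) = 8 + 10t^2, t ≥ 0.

The denominator has no term below 14s^2 — 2 poles at s=0, type 2. Treating each term separately:
  • 8: tracked with zero error.
  • 10t^2: e_ss = 20/K_a with K_a=1560/7 → 7/78.
Total e_ss = 7/78.

7/78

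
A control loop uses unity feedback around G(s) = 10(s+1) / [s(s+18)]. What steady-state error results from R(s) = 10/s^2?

System type = 1 (one pole at s=0).
K_v = lim_{s→0} s·G(s) = 10·1 / (18) = 5/9.
e_ss = 10/K_v = 10/(5/9) = 18.

18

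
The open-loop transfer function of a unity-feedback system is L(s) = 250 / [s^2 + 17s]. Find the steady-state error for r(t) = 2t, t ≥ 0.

Lowest-order denominator term is 17s, so the open loop has 1 pole at the origin → type 1 system.
K_v = lim_{s→0} s·L(s) = 250 / 17 = 250/17.
e_ss = 2/K_v = 2/(250/17) = 0.136.

0.136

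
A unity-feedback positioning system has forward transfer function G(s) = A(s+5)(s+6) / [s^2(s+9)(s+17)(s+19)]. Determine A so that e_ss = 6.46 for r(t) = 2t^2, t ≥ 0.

G(s) has two factors of s in the denominator, so the system is type 2.
K_a = lim_{s→0} s^2·G(s) = A·5·6 / (9·17·19) = (10/969)·A.
e_ss = 4/K_a = 6.46 ⇒ K_a = 200/323 ⇒ A = (200/323)/(10/969) = 60.

60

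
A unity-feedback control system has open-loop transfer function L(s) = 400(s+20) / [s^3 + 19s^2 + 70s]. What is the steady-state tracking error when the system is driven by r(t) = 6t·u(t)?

Lowest-order denominator term is 70s, so the open loop has 1 pole at the origin → type 1 system.
K_v = lim_{s→0} s·L(s) = 400·20 / 70 = 800/7.
e_ss = 6/K_v = 6/(800/7) = 0.0525.

0.0525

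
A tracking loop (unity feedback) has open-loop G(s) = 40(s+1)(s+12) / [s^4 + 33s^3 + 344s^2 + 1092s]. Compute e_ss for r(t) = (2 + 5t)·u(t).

11.375

Factoring s from the denominator leaves a polynomial with constant term 1092, so the system is type 1. By superposition:
  • 2: tracked with zero error.
  • 5t: e_ss = 5/K_v with K_v=40/91 → 11.375.
Total e_ss = 11.375.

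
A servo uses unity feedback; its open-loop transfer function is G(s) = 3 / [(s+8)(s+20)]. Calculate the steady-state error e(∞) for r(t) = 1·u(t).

G(s) has no factors of s in the denominator, so the system is type 0.
K_p = lim_{s→0} G(s) = 3 / (8·20) = 3/160.
e_ss = 1/(1 + K_p) = 1/(163/160) = 160/163.

160/163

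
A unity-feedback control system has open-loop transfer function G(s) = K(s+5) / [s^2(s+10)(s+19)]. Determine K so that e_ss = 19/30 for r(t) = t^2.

The open loop has two poles at the origin → type 2 system.
K_a = lim_{s→0} s^2·G(s) = K·5 / (10·19) = (1/38)·K.
e_ss = 2/K_a = 19/30 ⇒ K_a = 60/19 ⇒ K = (60/19)/(1/38) = 120.

120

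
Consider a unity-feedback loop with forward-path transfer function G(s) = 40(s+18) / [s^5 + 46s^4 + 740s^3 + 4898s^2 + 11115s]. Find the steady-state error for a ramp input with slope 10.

The denominator has no term below 11115s — 1 pole at s=0, type 1.
K_v = lim_{s→0} s·G(s) = 40·18 / 11115 = 16/247.
e_ss = 10/K_v = 10/(16/247) = 154.375.

154.375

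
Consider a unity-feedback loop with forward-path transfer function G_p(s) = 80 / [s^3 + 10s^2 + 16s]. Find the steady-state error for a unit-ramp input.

Factoring s from the denominator leaves a polynomial with constant term 16, so the system is type 1.
K_v = lim_{s→0} s·G_p(s) = 80 / 16 = 5.
e_ss = 1/K_v = 1/5 = 0.2.

0.2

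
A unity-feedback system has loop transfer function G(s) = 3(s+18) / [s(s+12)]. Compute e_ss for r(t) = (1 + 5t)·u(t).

One free integrator in G(s): this is a type 1 system. Taking each input component in turn:
  • 1: tracked with zero error.
  • 5t: e_ss = 5/K_v with K_v=4.5 → 10/9.
Total e_ss = 10/9.

10/9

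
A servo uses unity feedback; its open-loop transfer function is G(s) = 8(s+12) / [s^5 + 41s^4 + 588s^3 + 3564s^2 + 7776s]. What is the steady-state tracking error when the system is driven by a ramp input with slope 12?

972

Lowest-order denominator term is 7776s, so the open loop has 1 pole at the origin → type 1 system.
K_v = lim_{s→0} s·G(s) = 8·12 / 7776 = 1/81.
e_ss = 12/K_v = 12/(1/81) = 972.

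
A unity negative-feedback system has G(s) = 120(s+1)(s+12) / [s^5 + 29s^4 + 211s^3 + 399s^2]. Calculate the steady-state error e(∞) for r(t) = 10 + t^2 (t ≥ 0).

Lowest-order denominator term is 399s^2, so the open loop has 2 poles at the origin → type 2 system. By superposition:
  • 10: tracked with zero error.
  • t^2: e_ss = 2/K_a with K_a=480/133 → 133/240.
Total e_ss = 133/240.

133/240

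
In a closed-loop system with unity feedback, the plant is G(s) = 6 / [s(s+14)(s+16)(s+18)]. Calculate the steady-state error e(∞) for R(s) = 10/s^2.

The open loop has one pole at the origin → type 1 system.
K_v = lim_{s→0} s·G(s) = 6 / (14·16·18) = 1/672.
e_ss = 10/K_v = 10/(1/672) = 6720.

6720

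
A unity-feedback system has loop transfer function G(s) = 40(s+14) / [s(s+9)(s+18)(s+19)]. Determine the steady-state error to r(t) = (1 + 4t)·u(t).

1539/70

G(s) has one factor of s in the denominator, so the system is type 1. Taking each input component in turn:
  • 1: tracked with zero error.
  • 4t: e_ss = 4/K_v with K_v=280/1539 → 1539/70.
Total e_ss = 1539/70.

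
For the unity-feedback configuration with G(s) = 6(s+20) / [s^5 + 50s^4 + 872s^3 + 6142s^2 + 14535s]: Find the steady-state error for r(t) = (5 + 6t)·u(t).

The denominator has no term below 14535s — 1 pole at s=0, type 1. Treating each term separately:
  • 5: tracked with zero error.
  • 6t: e_ss = 6/K_v with K_v=8/969 → 726.75.
Total e_ss = 726.75.

726.75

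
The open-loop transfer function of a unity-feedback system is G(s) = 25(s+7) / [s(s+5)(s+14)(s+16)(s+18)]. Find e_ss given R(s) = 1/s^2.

115.2

G(s) has one factor of s in the denominator, so the system is type 1.
K_v = lim_{s→0} s·G(s) = 25·7 / (5·14·16·18) = 5/576.
e_ss = 1/K_v = 1/(5/576) = 115.2.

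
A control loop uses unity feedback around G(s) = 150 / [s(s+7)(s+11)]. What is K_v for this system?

G(s) has one factor of s in the denominator, so the system is type 1.
K_v = lim_{s→0} s·G(s) = 150 / (7·11) = 150/77.

150/77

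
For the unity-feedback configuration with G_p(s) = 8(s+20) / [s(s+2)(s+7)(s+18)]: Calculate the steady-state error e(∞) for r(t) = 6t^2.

infinity

G_p(s) has one factor of s in the denominator, so the system is type 1.
K_a = lim_{s→0} s^2·G_p(s) = 0; the steady-state error to this parabolic input grows without bound.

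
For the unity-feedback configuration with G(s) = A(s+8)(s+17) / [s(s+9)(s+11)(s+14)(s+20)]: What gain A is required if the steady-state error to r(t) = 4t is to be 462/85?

The open loop has one pole at the origin → type 1 system.
K_v = lim_{s→0} s·G(s) = A·8·17 / (9·11·14·20) = (17/3465)·A.
e_ss = 4/K_v = 462/85 ⇒ K_v = 170/231 ⇒ A = (170/231)/(17/3465) = 150.

150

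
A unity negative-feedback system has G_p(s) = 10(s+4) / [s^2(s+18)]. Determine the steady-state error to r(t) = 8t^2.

Two free integrators in G_p(s): this is a type 2 system.
K_a = lim_{s→0} s^2·G_p(s) = 10·4 / (18) = 20/9.
r(t) = 8t^2 gives R(s) = 16/s^3.
e_ss = 16/K_a = 16/(20/9) = 7.2.

7.2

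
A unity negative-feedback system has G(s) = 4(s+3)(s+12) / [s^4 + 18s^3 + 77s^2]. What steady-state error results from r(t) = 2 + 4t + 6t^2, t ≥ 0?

Lowest-order denominator term is 77s^2, so the open loop has 2 poles at the origin → type 2 system. Treating each term separately:
  • 2: tracked with zero error.
  • 4t: tracked with zero error.
  • 6t^2: e_ss = 12/K_a with K_a=144/77 → 77/12.
Total e_ss = 77/12.

77/12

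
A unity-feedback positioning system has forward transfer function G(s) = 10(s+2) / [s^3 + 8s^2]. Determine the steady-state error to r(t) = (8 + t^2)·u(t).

0.8

Factoring s^2 from the denominator leaves a polynomial with constant term 8, so the system is type 2. By superposition:
  • 8: tracked with zero error.
  • t^2: e_ss = 2/K_a with K_a=2.5 → 0.8.
Total e_ss = 0.8.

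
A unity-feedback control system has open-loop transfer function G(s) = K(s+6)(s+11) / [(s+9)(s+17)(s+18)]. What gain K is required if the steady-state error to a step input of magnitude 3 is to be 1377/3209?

250

System type = 0 (no poles at s=0).
K_p = lim_{s→0} G(s) = K·6·11 / (9·17·18) = (11/459)·K.
e_ss = 3/(1 + K_p) = 1377/3209 ⇒ 1 + (11/459)·K = 3209/459 ⇒ K = 250.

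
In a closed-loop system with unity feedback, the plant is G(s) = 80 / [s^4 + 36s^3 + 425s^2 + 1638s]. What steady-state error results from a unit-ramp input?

The denominator has no term below 1638s — 1 pole at s=0, type 1.
K_v = lim_{s→0} s·G(s) = 80 / 1638 = 40/819.
e_ss = 1/K_v = 1/(40/819) = 20.475.

20.475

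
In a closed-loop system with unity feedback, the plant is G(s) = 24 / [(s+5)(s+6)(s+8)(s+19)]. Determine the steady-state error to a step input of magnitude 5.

950/191

The open loop has no poles at the origin → type 0 system.
K_p = lim_{s→0} G(s) = 24 / (5·6·8·19) = 1/190.
e_ss = 5/(1 + K_p) = 5/(191/190) = 950/191.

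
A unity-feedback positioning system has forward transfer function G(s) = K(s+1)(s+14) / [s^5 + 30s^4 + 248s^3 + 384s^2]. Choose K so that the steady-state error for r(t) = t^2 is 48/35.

The denominator has no term below 384s^2 — 2 poles at s=0, type 2.
K_a = lim_{s→0} s^2·G(s) = K·1·14 / 384 = (7/192)·K.
e_ss = 2/K_a = 48/35 ⇒ K_a = 35/24 ⇒ K = (35/24)/(7/192) = 40.

40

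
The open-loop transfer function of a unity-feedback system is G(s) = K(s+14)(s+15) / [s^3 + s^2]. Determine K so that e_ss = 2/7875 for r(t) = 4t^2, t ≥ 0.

150

Lowest-order denominator term is s^2, so the open loop has 2 poles at the origin → type 2 system.
K_a = lim_{s→0} s^2·G(s) = K·14·15 / 1 = 210·K.
e_ss = 8/K_a = 2/7875 ⇒ K_a = 31500 ⇒ K = 31500/210 = 150.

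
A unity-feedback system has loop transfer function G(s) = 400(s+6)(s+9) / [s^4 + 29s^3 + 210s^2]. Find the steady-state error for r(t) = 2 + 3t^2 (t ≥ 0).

7/120

Lowest-order denominator term is 210s^2, so the open loop has 2 poles at the origin → type 2 system. Taking each input component in turn:
  • 2: tracked with zero error.
  • 3t^2: e_ss = 6/K_a with K_a=720/7 → 7/120.
Total e_ss = 7/120.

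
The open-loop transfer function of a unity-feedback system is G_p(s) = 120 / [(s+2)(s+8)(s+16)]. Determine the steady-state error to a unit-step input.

No free integrators in G_p(s): this is a type 0 system.
K_p = lim_{s→0} G_p(s) = 120 / (2·8·16) = 15/32.
e_ss = 1/(1 + K_p) = 1/(47/32) = 32/47.

32/47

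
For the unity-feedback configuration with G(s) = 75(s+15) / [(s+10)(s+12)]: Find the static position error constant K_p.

9.375

System type = 0 (no poles at s=0).
K_p = lim_{s→0} G(s) = 75·15 / (10·12) = 9.375.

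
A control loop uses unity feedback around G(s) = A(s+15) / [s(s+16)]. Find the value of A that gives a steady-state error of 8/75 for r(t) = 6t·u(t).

60

The open loop has one pole at the origin → type 1 system.
K_v = lim_{s→0} s·G(s) = A·15 / (16) = 0.9375·A.
e_ss = 6/K_v = 8/75 ⇒ K_v = 56.25 ⇒ A = 56.25/0.9375 = 60.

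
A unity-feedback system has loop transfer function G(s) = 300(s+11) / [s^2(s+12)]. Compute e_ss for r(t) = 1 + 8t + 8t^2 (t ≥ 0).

G(s) has two factors of s in the denominator, so the system is type 2. By superposition:
  • 1: tracked with zero error.
  • 8t: tracked with zero error.
  • 8t^2: e_ss = 16/K_a with K_a=275 → 16/275.
Total e_ss = 16/275.

16/275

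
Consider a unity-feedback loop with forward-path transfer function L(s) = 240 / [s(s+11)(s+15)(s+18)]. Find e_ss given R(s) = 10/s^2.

123.75

The open loop has one pole at the origin → type 1 system.
K_v = lim_{s→0} s·L(s) = 240 / (11·15·18) = 8/99.
e_ss = 10/K_v = 10/(8/99) = 123.75.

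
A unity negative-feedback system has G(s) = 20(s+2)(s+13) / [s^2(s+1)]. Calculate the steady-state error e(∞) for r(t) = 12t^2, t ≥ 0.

System type = 2 (two poles at s=0).
K_a = lim_{s→0} s^2·G(s) = 20·2·13 / (1) = 520.
r(t) = 12t^2 gives R(s) = 24/s^3.
e_ss = 24/K_a = 24/520 = 3/65.

3/65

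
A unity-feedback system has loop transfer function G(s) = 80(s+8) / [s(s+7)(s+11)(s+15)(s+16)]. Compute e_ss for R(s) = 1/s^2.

G(s) has one factor of s in the denominator, so the system is type 1.
K_v = lim_{s→0} s·G(s) = 80·8 / (7·11·15·16) = 8/231.
e_ss = 1/K_v = 1/(8/231) = 28.875.

28.875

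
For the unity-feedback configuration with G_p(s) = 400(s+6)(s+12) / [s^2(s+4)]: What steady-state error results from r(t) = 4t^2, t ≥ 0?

G_p(s) has two factors of s in the denominator, so the system is type 2.
K_a = lim_{s→0} s^2·G_p(s) = 400·6·12 / (4) = 7200.
r(t) = 4t^2 gives R(s) = 8/s^3.
e_ss = 8/K_a = 8/7200 = 1/900.

1/900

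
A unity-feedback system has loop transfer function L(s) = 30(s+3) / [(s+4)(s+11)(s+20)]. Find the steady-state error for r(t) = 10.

880/97

No free integrators in L(s): this is a type 0 system.
K_p = lim_{s→0} L(s) = 30·3 / (4·11·20) = 9/88.
e_ss = 10/(1 + K_p) = 10/(97/88) = 880/97.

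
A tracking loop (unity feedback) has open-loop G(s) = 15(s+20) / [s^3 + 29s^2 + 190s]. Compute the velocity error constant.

Factoring s from the denominator leaves a polynomial with constant term 190, so the system is type 1.
K_v = lim_{s→0} s·G(s) = 15·20 / 190 = 30/19.

30/19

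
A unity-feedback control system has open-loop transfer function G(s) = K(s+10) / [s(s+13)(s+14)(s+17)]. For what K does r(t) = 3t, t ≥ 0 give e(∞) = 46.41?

20

One free integrator in G(s): this is a type 1 system.
K_v = lim_{s→0} s·G(s) = K·10 / (13·14·17) = (5/1547)·K.
e_ss = 3/K_v = 46.41 ⇒ K_v = 100/1547 ⇒ K = (100/1547)/(5/1547) = 20.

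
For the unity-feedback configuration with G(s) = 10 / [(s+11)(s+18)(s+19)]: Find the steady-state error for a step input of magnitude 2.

The open loop has no poles at the origin → type 0 system.
K_p = lim_{s→0} G(s) = 10 / (11·18·19) = 5/1881.
e_ss = 2/(1 + K_p) = 2/(1886/1881) = 1881/943.

1881/943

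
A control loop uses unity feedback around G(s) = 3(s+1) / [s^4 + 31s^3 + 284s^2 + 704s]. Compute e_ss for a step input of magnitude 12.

0

Factoring s from the denominator leaves a polynomial with constant term 704, so the system is type 1.
K_p = ∞ for a type-1 system; e_ss to a step is zero.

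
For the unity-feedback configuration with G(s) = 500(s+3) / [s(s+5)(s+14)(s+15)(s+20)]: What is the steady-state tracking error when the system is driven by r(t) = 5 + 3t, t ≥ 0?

System type = 1 (one pole at s=0). By superposition:
  • 5: tracked with zero error.
  • 3t: e_ss = 3/K_v with K_v=1/14 → 42.
Total e_ss = 42.

42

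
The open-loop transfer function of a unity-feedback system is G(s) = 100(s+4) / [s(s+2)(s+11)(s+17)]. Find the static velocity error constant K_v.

200/187

System type = 1 (one pole at s=0).
K_v = lim_{s→0} s·G(s) = 100·4 / (2·11·17) = 200/187.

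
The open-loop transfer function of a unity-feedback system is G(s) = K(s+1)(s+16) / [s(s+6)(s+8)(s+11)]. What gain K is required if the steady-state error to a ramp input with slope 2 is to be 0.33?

200

The open loop has one pole at the origin → type 1 system.
K_v = lim_{s→0} s·G(s) = K·1·16 / (6·8·11) = (1/33)·K.
e_ss = 2/K_v = 0.33 ⇒ K_v = 200/33 ⇒ K = (200/33)/(1/33) = 200.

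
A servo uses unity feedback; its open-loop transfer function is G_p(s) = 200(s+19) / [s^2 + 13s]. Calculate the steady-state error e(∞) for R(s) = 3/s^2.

The denominator has no term below 13s — 1 pole at s=0, type 1.
K_v = lim_{s→0} s·G_p(s) = 200·19 / 13 = 3800/13.
e_ss = 3/K_v = 3/(3800/13) = 39/3800.

39/3800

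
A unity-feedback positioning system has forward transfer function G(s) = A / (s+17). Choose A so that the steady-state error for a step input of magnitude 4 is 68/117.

The open loop has no poles at the origin → type 0 system.
K_p = lim_{s→0} G(s) = A / (17) = (1/17)·A.
e_ss = 4/(1 + K_p) = 68/117 ⇒ 1 + (1/17)·A = 117/17 ⇒ A = 100.

100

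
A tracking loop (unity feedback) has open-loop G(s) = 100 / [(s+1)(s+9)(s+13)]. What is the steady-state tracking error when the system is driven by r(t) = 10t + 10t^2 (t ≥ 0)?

The open loop has no poles at the origin → type 0 system. Taking each input component in turn:
  • 10t: a type-0 system cannot track it, e_ss → ∞.
  • 10t^2: a type-0 system cannot track it, e_ss → ∞.
The unbounded component dominates.

infinity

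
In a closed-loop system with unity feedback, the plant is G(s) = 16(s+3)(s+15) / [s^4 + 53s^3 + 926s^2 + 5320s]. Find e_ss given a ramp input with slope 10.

Factoring s from the denominator leaves a polynomial with constant term 5320, so the system is type 1.
K_v = lim_{s→0} s·G(s) = 16·3·15 / 5320 = 18/133.
e_ss = 10/K_v = 10/(18/133) = 665/9.

665/9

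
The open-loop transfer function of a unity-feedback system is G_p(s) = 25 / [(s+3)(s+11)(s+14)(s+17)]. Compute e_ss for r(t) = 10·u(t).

G_p(s) has no factors of s in the denominator, so the system is type 0.
K_p = lim_{s→0} G_p(s) = 25 / (3·11·14·17) = 25/7854.
e_ss = 10/(1 + K_p) = 10/(7879/7854) = 78540/7879.

78540/7879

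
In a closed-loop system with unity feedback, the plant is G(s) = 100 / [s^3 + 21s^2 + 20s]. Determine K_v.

5

The denominator has no term below 20s — 1 pole at s=0, type 1.
K_v = lim_{s→0} s·G(s) = 100 / 20 = 5.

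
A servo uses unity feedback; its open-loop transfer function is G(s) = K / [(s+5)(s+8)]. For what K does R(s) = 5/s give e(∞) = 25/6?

No free integrators in G(s): this is a type 0 system.
K_p = lim_{s→0} G(s) = K / (5·8) = 0.025·K.
e_ss = 5/(1 + K_p) = 25/6 ⇒ 1 + 0.025·K = 1.2 ⇒ K = 8.

8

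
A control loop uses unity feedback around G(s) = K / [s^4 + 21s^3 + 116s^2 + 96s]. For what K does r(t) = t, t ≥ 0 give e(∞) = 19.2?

5

The denominator has no term below 96s — 1 pole at s=0, type 1.
K_v = lim_{s→0} s·G(s) = K / 96 = (1/96)·K.
e_ss = 1/K_v = 19.2 ⇒ K_v = 5/96 ⇒ K = (5/96)/(1/96) = 5.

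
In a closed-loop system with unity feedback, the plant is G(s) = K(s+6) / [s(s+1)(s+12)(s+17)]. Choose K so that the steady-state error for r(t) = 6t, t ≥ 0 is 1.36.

System type = 1 (one pole at s=0).
K_v = lim_{s→0} s·G(s) = K·6 / (1·12·17) = (1/34)·K.
e_ss = 6/K_v = 1.36 ⇒ K_v = 75/17 ⇒ K = (75/17)/(1/34) = 150.

150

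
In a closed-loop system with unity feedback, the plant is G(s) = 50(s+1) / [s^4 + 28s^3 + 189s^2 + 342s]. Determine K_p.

infinity

K_p = lim_{s→0} G(s); with 1 pole at the origin the limit diverges, so K_p = ∞.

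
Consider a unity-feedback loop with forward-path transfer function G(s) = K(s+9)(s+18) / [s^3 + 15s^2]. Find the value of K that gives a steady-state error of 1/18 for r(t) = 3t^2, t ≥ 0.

The denominator has no term below 15s^2 — 2 poles at s=0, type 2.
K_a = lim_{s→0} s^2·G(s) = K·9·18 / 15 = 10.8·K.
e_ss = 6/K_a = 1/18 ⇒ K_a = 108 ⇒ K = 108/10.8 = 10.

10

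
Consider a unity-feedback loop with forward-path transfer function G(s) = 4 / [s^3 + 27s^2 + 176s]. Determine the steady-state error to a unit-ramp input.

Lowest-order denominator term is 176s, so the open loop has 1 pole at the origin → type 1 system.
K_v = lim_{s→0} s·G(s) = 4 / 176 = 1/44.
e_ss = 1/K_v = 1/(1/44) = 44.

44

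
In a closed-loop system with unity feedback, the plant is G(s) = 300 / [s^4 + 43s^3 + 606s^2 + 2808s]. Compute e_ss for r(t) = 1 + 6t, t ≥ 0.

56.16

The denominator has no term below 2808s — 1 pole at s=0, type 1. Taking each input component in turn:
  • 1: tracked with zero error.
  • 6t: e_ss = 6/K_v with K_v=25/234 → 56.16.
Total e_ss = 56.16.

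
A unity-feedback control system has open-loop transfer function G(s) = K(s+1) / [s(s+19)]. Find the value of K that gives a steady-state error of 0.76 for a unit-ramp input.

The open loop has one pole at the origin → type 1 system.
K_v = lim_{s→0} s·G(s) = K·1 / (19) = (1/19)·K.
e_ss = 1/K_v = 0.76 ⇒ K_v = 25/19 ⇒ K = (25/19)/(1/19) = 25.

25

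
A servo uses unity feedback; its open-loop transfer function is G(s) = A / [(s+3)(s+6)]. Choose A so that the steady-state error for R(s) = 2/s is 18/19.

20

G(s) has no factors of s in the denominator, so the system is type 0.
K_p = lim_{s→0} G(s) = A / (3·6) = (1/18)·A.
e_ss = 2/(1 + K_p) = 18/19 ⇒ 1 + (1/18)·A = 19/9 ⇒ A = 20.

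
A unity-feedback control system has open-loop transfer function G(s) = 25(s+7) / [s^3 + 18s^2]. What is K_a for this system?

175/18

The denominator has no term below 18s^2 — 2 poles at s=0, type 2.
K_a = lim_{s→0} s^2·G(s) = 25·7 / 18 = 175/18.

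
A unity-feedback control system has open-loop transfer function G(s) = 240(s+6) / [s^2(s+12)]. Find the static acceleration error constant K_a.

120

G(s) has two factors of s in the denominator, so the system is type 2.
K_a = lim_{s→0} s^2·G(s) = 240·6 / (12) = 120.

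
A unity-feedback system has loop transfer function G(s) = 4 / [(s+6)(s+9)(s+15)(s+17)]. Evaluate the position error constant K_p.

2/6885

The open loop has no poles at the origin → type 0 system.
K_p = lim_{s→0} G(s) = 4 / (6·9·15·17) = 2/6885.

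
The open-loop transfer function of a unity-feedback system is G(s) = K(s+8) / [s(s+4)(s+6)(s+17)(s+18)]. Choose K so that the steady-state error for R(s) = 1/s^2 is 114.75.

The open loop has one pole at the origin → type 1 system.
K_v = lim_{s→0} s·G(s) = K·8 / (4·6·17·18) = (1/918)·K.
e_ss = 1/K_v = 114.75 ⇒ K_v = 4/459 ⇒ K = (4/459)/(1/918) = 8.

8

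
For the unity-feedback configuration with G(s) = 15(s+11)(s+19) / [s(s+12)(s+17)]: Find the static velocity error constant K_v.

G(s) has one factor of s in the denominator, so the system is type 1.
K_v = lim_{s→0} s·G(s) = 15·11·19 / (12·17) = 1045/68.

1045/68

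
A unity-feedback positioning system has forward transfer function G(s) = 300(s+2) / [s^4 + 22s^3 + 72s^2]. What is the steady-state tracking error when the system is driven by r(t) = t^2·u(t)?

The denominator has no term below 72s^2 — 2 poles at s=0, type 2.
K_a = lim_{s→0} s^2·G(s) = 300·2 / 72 = 25/3.
r(t) = t^2 gives R(s) = 2/s^3.
e_ss = 2/K_a = 2/(25/3) = 0.24.

0.24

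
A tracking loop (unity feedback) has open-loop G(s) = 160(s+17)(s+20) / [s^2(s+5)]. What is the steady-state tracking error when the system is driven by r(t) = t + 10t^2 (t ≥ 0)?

The open loop has two poles at the origin → type 2 system. Taking each input component in turn:
  • t: tracked with zero error.
  • 10t^2: e_ss = 20/K_a with K_a=10880 → 1/544.
Total e_ss = 1/544.

1/544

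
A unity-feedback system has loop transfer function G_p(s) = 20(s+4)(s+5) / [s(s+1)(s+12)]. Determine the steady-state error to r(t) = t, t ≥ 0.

0.03

System type = 1 (one pole at s=0).
K_v = lim_{s→0} s·G_p(s) = 20·4·5 / (1·12) = 100/3.
e_ss = 1/K_v = 1/(100/3) = 0.03.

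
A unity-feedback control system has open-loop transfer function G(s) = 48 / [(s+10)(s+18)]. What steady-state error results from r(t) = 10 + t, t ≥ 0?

infinity

The open loop has no poles at the origin → type 0 system. By superposition:
  • 10: e_ss = 10/(1+K_p) with K_p=4/15 → 150/19.
  • t: a type-0 system cannot track it, e_ss → ∞.
The unbounded component dominates.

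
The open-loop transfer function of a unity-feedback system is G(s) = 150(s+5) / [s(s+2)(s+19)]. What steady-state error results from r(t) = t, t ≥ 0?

The open loop has one pole at the origin → type 1 system.
K_v = lim_{s→0} s·G(s) = 150·5 / (2·19) = 375/19.
e_ss = 1/K_v = 1/(375/19) = 19/375.

19/375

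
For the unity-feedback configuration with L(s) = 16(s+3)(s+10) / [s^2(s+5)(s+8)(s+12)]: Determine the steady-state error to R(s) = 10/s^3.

10

L(s) has two factors of s in the denominator, so the system is type 2.
K_a = lim_{s→0} s^2·L(s) = 16·3·10 / (5·8·12) = 1.
r(t) = 5t^2 gives R(s) = 10/s^3.
e_ss = 10/K_a = 10/1 = 10.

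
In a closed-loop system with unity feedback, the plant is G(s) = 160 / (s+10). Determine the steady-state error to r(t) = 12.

12/17

System type = 0 (no poles at s=0).
K_p = lim_{s→0} G(s) = 160 / (10) = 16.
e_ss = 12/(1 + K_p) = 12/17.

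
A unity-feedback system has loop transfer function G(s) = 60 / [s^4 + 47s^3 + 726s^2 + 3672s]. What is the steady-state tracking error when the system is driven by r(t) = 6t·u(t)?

The denominator has no term below 3672s — 1 pole at s=0, type 1.
K_v = lim_{s→0} s·G(s) = 60 / 3672 = 5/306.
e_ss = 6/K_v = 6/(5/306) = 367.2.

367.2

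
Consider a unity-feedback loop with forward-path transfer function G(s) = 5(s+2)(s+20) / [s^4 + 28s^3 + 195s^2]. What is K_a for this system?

Factoring s^2 from the denominator leaves a polynomial with constant term 195, so the system is type 2.
K_a = lim_{s→0} s^2·G(s) = 5·2·20 / 195 = 40/39.

40/39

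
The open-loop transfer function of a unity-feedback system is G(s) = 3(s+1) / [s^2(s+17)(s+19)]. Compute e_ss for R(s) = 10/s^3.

Two free integrators in G(s): this is a type 2 system.
K_a = lim_{s→0} s^2·G(s) = 3·1 / (17·19) = 3/323.
r(t) = 5t^2 gives R(s) = 10/s^3.
e_ss = 10/K_a = 10/(3/323) = 3230/3.

3230/3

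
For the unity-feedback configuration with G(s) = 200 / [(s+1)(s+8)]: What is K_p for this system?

System type = 0 (no poles at s=0).
K_p = lim_{s→0} G(s) = 200 / (1·8) = 25.

25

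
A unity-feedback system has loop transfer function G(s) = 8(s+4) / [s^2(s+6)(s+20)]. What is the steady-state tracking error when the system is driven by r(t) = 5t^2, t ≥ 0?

System type = 2 (two poles at s=0).
K_a = lim_{s→0} s^2·G(s) = 8·4 / (6·20) = 4/15.
r(t) = 5t^2 gives R(s) = 10/s^3.
e_ss = 10/K_a = 10/(4/15) = 37.5.

37.5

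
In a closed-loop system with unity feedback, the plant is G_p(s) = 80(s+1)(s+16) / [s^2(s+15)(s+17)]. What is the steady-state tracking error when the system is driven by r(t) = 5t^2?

The open loop has two poles at the origin → type 2 system.
K_a = lim_{s→0} s^2·G_p(s) = 80·1·16 / (15·17) = 256/51.
r(t) = 5t^2 gives R(s) = 10/s^3.
e_ss = 10/K_a = 10/(256/51) = 255/128.

255/128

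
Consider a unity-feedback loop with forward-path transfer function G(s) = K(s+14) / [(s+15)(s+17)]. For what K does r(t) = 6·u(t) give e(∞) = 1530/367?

G(s) has no factors of s in the denominator, so the system is type 0.
K_p = lim_{s→0} G(s) = K·14 / (15·17) = (14/255)·K.
e_ss = 6/(1 + K_p) = 1530/367 ⇒ 1 + (14/255)·K = 367/255 ⇒ K = 8.

8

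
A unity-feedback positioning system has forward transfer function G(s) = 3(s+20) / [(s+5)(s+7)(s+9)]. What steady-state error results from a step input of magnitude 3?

The open loop has no poles at the origin → type 0 system.
K_p = lim_{s→0} G(s) = 3·20 / (5·7·9) = 4/21.
e_ss = 3/(1 + K_p) = 3/(25/21) = 2.52.

2.52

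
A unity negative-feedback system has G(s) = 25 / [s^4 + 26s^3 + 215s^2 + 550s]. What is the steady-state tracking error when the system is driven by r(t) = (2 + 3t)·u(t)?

66

The denominator has no term below 550s — 1 pole at s=0, type 1. By superposition:
  • 2: tracked with zero error.
  • 3t: e_ss = 3/K_v with K_v=1/22 → 66.
Total e_ss = 66.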